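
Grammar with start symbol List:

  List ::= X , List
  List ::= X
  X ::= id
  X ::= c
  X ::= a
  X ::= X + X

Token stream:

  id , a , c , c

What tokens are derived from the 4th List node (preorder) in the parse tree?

c

[List [X id] , [List [X a] , [List [X c] , [List [X c]]]]]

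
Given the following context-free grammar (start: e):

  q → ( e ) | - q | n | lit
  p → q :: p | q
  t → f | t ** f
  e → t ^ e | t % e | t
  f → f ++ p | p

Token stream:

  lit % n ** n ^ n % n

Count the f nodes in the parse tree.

5

[e [t [f [p [q lit]]]] % [e [t [t [f [p [q n]]]] ** [f [p [q n]]]] ^ [e [t [f [p [q n]]]] % [e [t [f [p [q n]]]]]]]]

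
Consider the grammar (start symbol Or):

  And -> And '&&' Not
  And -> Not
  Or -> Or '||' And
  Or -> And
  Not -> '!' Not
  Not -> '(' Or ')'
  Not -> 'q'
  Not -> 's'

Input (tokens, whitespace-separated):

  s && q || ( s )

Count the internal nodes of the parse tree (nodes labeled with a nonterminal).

11

[Or [Or [And [And [Not s]] && [Not q]]] || [And [Not ( [Or [And [Not s]]] )]]]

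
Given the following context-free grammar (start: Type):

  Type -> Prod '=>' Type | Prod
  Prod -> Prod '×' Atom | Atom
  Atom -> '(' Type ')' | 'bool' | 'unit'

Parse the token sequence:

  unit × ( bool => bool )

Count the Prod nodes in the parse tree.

[Type [Prod [Prod [Atom unit]] × [Atom ( [Type [Prod [Atom bool]] => [Type [Prod [Atom bool]]]] )]]]

4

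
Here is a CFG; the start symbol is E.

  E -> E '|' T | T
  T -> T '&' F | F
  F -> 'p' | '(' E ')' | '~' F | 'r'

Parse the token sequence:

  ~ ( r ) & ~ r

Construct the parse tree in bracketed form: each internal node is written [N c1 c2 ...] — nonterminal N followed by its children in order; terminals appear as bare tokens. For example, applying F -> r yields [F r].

[E [T [T [F ~ [F ( [E [T [F r]]] )]]] & [F ~ [F r]]]]

E
T
T & F
F & F
~ F & F
~ ( E ) & F
~ ( T ) & F
~ ( F ) & F
~ ( r ) & F
~ ( r ) & ~ F
~ ( r ) & ~ r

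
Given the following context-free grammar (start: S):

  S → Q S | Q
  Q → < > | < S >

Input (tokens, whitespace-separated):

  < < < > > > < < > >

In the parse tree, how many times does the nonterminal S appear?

[S [Q < [S [Q < [S [Q < >]] >]] >] [S [Q < [S [Q < >]] >]]]

5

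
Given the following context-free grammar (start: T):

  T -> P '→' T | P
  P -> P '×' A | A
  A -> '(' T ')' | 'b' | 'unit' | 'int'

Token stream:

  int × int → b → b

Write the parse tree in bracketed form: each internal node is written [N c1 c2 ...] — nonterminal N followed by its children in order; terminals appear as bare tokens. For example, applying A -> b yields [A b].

T
P → T
P × A → T
A × A → T
int × A → T
int × int → T
int × int → P → T
int × int → A → T
int × int → b → T
int × int → b → P
int × int → b → A
int × int → b → b

[T [P [P [A int]] × [A int]] → [T [P [A b]] → [T [P [A b]]]]]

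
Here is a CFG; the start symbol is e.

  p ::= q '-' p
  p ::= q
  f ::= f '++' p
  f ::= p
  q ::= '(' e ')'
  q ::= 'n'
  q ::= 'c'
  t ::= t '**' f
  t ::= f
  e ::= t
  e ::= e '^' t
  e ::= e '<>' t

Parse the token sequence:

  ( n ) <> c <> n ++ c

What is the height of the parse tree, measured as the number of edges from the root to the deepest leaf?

[e [e [e [t [f [p [q ( [e [t [f [p [q n]]]]] )]]]]] <> [t [f [p [q c]]]]] <> [t [f [f [p [q n]]] ++ [p [q c]]]]]

12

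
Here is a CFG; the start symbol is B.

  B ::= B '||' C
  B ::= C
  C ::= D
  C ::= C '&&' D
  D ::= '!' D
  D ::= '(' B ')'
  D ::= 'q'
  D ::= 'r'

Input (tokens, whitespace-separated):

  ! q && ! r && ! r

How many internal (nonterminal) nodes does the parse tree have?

[B [C [C [C [D ! [D q]]] && [D ! [D r]]] && [D ! [D r]]]]

10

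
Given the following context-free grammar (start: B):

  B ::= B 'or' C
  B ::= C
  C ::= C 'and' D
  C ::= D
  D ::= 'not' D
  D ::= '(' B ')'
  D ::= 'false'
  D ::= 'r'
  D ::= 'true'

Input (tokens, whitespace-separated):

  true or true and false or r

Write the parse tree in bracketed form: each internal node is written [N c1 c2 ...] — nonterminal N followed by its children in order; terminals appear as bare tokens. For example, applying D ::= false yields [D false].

B
B or C
B or C or C
C or C or C
D or C or C
true or C or C
true or C and D or C
true or D and D or C
true or true and D or C
true or true and false or C
true or true and false or D
true or true and false or r

[B [B [B [C [D true]]] or [C [C [D true]] and [D false]]] or [C [D r]]]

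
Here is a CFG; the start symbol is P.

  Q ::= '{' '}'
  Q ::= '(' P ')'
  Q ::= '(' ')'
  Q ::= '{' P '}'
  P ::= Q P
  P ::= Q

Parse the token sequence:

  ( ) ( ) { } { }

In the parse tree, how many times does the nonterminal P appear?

[P [Q ( )] [P [Q ( )] [P [Q { }] [P [Q { }]]]]]

4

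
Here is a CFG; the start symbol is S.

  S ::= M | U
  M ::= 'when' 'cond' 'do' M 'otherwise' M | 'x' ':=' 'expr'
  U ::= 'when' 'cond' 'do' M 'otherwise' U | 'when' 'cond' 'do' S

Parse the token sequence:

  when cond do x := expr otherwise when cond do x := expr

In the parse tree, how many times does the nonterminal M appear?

2

[S [U when cond do [M x := expr] otherwise [U when cond do [S [M x := expr]]]]]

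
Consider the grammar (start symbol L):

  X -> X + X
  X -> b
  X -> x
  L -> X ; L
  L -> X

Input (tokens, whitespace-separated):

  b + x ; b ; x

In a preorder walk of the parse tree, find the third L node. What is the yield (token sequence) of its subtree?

x

[L [X [X b] + [X x]] ; [L [X b] ; [L [X x]]]]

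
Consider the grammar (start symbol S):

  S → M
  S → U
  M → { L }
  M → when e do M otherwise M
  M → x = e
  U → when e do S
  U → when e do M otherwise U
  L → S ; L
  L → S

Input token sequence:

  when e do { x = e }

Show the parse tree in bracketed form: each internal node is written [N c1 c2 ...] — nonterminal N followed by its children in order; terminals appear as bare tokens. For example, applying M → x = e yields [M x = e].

S
U
when e do S
when e do M
when e do { L }
when e do { S }
when e do { M }
when e do { x = e }

[S [U when e do [S [M { [L [S [M x = e]]] }]]]]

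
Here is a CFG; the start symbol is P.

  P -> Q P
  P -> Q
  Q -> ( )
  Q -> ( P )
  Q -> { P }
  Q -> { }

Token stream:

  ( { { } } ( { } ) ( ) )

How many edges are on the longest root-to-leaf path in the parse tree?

[P [Q ( [P [Q { [P [Q { }]] }] [P [Q ( [P [Q { }]] )] [P [Q ( )]]]] )]]

7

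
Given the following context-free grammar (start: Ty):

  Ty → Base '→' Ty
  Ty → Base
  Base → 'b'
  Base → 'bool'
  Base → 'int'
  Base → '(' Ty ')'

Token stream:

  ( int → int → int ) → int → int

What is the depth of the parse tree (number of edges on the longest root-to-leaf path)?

6

[Ty [Base ( [Ty [Base int] → [Ty [Base int] → [Ty [Base int]]]] )] → [Ty [Base int] → [Ty [Base int]]]]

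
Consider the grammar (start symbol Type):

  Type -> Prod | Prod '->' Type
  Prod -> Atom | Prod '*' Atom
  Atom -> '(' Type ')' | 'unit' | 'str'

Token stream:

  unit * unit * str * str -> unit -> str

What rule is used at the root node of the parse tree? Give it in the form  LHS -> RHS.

Type -> Prod '->' Type

[Type [Prod [Prod [Prod [Prod [Atom unit]] * [Atom unit]] * [Atom str]] * [Atom str]] -> [Type [Prod [Atom unit]] -> [Type [Prod [Atom str]]]]]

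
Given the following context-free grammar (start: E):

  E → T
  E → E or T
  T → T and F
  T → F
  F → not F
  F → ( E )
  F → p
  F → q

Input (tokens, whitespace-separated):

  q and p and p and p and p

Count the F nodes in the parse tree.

[E [T [T [T [T [T [F q]] and [F p]] and [F p]] and [F p]] and [F p]]]

5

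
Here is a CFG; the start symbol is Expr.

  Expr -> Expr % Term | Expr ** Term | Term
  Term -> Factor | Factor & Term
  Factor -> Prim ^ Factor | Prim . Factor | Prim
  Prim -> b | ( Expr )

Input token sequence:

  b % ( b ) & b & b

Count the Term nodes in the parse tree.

5

[Expr [Expr [Term [Factor [Prim b]]]] % [Term [Factor [Prim ( [Expr [Term [Factor [Prim b]]]] )]] & [Term [Factor [Prim b]] & [Term [Factor [Prim b]]]]]]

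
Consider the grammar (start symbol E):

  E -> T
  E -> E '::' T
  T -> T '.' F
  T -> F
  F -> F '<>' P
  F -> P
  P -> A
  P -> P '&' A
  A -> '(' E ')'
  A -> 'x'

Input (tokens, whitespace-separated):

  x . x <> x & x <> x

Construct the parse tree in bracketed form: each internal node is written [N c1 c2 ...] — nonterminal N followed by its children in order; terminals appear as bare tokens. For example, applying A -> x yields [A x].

[E [T [T [F [P [A x]]]] . [F [F [F [P [A x]]] <> [P [P [A x]] & [A x]]] <> [P [A x]]]]]

E
T
T . F
F . F
P . F
A . F
x . F
x . F <> P
x . F <> P <> P
x . P <> P <> P
x . A <> P <> P
x . x <> P <> P
x . x <> P & A <> P
x . x <> A & A <> P
x . x <> x & A <> P
x . x <> x & x <> P
x . x <> x & x <> A
x . x <> x & x <> x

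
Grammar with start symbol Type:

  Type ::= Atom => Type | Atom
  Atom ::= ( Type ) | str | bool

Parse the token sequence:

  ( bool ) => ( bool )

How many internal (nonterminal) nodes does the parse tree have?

8

[Type [Atom ( [Type [Atom bool]] )] => [Type [Atom ( [Type [Atom bool]] )]]]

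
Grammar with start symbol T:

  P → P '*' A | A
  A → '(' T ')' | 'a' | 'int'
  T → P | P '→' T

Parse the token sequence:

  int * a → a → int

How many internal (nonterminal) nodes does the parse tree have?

[T [P [P [A int]] * [A a]] → [T [P [A a]] → [T [P [A int]]]]]

11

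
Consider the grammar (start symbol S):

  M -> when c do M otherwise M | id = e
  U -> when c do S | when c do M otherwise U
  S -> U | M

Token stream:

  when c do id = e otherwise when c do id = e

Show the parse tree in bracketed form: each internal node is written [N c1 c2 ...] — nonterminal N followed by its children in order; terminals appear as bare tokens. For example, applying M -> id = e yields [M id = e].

[S [U when c do [M id = e] otherwise [U when c do [S [M id = e]]]]]

S
U
when c do M otherwise U
when c do id = e otherwise U
when c do id = e otherwise when c do S
when c do id = e otherwise when c do M
when c do id = e otherwise when c do id = e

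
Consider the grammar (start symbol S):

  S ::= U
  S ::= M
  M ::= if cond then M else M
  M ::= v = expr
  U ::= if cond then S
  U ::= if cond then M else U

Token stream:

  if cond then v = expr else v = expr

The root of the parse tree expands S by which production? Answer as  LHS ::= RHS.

[S [M if cond then [M v = expr] else [M v = expr]]]

S ::= M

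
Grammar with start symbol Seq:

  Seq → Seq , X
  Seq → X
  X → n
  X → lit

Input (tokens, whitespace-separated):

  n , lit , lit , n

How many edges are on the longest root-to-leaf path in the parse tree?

5

[Seq [Seq [Seq [Seq [X n]] , [X lit]] , [X lit]] , [X n]]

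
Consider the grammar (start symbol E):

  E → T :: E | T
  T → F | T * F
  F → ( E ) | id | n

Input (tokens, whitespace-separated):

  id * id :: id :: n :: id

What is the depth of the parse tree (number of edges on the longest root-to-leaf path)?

[E [T [T [F id]] * [F id]] :: [E [T [F id]] :: [E [T [F n]] :: [E [T [F id]]]]]]

6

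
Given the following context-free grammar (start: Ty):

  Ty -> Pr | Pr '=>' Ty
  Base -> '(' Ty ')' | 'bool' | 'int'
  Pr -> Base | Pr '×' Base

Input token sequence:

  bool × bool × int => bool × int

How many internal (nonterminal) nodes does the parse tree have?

12

[Ty [Pr [Pr [Pr [Base bool]] × [Base bool]] × [Base int]] => [Ty [Pr [Pr [Base bool]] × [Base int]]]]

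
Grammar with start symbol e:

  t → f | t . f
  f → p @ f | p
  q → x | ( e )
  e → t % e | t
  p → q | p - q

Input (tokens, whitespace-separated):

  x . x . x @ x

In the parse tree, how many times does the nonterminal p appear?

4

[e [t [t [t [f [p [q x]]]] . [f [p [q x]]]] . [f [p [q x]] @ [f [p [q x]]]]]]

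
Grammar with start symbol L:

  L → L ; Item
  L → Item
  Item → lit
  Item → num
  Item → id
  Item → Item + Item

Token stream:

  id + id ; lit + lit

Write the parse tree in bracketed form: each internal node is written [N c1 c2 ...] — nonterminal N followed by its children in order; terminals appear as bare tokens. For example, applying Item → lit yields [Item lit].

L
L ; Item
Item ; Item
Item + Item ; Item
id + Item ; Item
id + id ; Item
id + id ; Item + Item
id + id ; lit + Item
id + id ; lit + lit

[L [L [Item [Item id] + [Item id]]] ; [Item [Item lit] + [Item lit]]]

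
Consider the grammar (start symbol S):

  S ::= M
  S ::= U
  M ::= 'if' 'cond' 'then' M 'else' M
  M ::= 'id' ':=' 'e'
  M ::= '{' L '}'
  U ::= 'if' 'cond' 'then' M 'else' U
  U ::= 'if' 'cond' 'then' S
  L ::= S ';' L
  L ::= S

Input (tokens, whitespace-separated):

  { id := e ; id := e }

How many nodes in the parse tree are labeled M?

[S [M { [L [S [M id := e]] ; [L [S [M id := e]]]] }]]

3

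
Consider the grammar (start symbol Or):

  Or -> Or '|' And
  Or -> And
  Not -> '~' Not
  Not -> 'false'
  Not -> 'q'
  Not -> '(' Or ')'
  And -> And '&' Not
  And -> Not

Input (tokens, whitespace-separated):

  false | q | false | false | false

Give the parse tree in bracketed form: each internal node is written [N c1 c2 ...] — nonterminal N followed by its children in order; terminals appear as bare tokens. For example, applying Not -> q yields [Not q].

Or
Or | And
Or | And | And
Or | And | And | And
Or | And | And | And | And
And | And | And | And | And
Not | And | And | And | And
false | And | And | And | And
false | Not | And | And | And
false | q | And | And | And
false | q | Not | And | And
false | q | false | And | And
false | q | false | Not | And
false | q | false | false | And
false | q | false | false | Not
false | q | false | false | false

[Or [Or [Or [Or [Or [And [Not false]]] | [And [Not q]]] | [And [Not false]]] | [And [Not false]]] | [And [Not false]]]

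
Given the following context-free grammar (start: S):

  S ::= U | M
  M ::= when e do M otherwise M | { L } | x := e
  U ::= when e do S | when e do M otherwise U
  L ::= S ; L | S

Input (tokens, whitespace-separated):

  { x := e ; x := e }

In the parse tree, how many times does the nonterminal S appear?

3

[S [M { [L [S [M x := e]] ; [L [S [M x := e]]]] }]]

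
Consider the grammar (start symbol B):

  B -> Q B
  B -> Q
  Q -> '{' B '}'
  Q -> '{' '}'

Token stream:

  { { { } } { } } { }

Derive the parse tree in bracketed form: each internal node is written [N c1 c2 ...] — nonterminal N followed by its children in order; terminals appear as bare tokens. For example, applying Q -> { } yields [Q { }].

[B [Q { [B [Q { [B [Q { }]] }] [B [Q { }]]] }] [B [Q { }]]]

B
Q B
{ B } B
{ Q B } B
{ { B } B } B
{ { Q } B } B
{ { { } } B } B
{ { { } } Q } B
{ { { } } { } } B
{ { { } } { } } Q
{ { { } } { } } { }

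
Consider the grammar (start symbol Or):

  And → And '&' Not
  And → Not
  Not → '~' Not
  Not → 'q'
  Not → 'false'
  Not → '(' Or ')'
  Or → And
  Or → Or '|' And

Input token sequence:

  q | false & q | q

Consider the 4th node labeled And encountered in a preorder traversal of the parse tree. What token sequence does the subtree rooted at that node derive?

[Or [Or [Or [And [Not q]]] | [And [And [Not false]] & [Not q]]] | [And [Not q]]]

q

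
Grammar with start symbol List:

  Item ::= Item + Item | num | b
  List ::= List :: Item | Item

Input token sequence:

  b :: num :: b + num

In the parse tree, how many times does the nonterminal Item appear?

5

[List [List [List [Item b]] :: [Item num]] :: [Item [Item b] + [Item num]]]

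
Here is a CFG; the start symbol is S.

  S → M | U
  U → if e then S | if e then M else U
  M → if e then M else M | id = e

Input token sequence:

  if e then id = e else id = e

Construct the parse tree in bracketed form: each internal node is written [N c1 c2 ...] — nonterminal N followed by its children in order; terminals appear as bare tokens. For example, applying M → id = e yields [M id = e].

S
M
if e then M else M
if e then id = e else M
if e then id = e else id = e

[S [M if e then [M id = e] else [M id = e]]]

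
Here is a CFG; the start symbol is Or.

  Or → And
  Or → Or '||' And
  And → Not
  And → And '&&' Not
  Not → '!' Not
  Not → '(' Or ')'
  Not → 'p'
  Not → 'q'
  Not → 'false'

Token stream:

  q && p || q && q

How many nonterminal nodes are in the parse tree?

10

[Or [Or [And [And [Not q]] && [Not p]]] || [And [And [Not q]] && [Not q]]]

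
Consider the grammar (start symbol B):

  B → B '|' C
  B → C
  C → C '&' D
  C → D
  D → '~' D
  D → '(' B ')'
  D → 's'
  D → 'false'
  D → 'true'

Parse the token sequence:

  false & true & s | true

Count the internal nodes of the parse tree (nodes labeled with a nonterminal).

10

[B [B [C [C [C [D false]] & [D true]] & [D s]]] | [C [D true]]]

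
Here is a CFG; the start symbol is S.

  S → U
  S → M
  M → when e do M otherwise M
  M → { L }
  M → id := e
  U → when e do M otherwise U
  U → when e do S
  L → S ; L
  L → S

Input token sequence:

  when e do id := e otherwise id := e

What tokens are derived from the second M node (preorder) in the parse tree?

[S [M when e do [M id := e] otherwise [M id := e]]]

id := e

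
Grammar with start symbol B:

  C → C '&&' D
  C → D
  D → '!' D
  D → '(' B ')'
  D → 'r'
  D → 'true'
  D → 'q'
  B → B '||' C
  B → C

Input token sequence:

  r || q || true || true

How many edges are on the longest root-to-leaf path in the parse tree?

[B [B [B [B [C [D r]]] || [C [D q]]] || [C [D true]]] || [C [D true]]]

6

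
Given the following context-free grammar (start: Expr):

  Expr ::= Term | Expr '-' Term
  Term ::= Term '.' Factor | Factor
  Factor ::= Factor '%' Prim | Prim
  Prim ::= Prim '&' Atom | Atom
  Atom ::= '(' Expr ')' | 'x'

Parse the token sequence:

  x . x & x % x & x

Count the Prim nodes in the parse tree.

5

[Expr [Term [Term [Factor [Prim [Atom x]]]] . [Factor [Factor [Prim [Prim [Atom x]] & [Atom x]]] % [Prim [Prim [Atom x]] & [Atom x]]]]]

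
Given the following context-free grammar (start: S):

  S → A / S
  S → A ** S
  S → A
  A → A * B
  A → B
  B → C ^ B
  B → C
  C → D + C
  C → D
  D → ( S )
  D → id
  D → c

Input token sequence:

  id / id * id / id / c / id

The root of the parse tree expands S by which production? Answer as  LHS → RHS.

S → A / S

[S [A [B [C [D id]]]] / [S [A [A [B [C [D id]]]] * [B [C [D id]]]] / [S [A [B [C [D id]]]] / [S [A [B [C [D c]]]] / [S [A [B [C [D id]]]]]]]]]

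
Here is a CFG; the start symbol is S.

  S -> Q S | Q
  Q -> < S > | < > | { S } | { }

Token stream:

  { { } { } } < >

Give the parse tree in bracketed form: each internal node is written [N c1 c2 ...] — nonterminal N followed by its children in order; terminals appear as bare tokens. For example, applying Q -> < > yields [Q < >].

S
Q S
{ S } S
{ Q S } S
{ { } S } S
{ { } Q } S
{ { } { } } S
{ { } { } } Q
{ { } { } } < >

[S [Q { [S [Q { }] [S [Q { }]]] }] [S [Q < >]]]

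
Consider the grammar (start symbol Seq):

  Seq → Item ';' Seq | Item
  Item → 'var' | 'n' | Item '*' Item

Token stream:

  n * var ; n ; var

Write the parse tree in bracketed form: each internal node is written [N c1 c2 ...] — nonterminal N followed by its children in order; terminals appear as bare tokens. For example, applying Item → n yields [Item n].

[Seq [Item [Item n] * [Item var]] ; [Seq [Item n] ; [Seq [Item var]]]]

Seq
Item ; Seq
Item * Item ; Seq
n * Item ; Seq
n * var ; Seq
n * var ; Item ; Seq
n * var ; n ; Seq
n * var ; n ; Item
n * var ; n ; var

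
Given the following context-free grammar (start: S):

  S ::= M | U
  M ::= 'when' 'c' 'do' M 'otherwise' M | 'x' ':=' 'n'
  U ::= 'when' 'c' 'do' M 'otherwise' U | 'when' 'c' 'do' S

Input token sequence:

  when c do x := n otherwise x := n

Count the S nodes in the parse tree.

[S [M when c do [M x := n] otherwise [M x := n]]]

1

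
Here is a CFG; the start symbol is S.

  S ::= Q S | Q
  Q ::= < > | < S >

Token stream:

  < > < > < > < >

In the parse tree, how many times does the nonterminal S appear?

4

[S [Q < >] [S [Q < >] [S [Q < >] [S [Q < >]]]]]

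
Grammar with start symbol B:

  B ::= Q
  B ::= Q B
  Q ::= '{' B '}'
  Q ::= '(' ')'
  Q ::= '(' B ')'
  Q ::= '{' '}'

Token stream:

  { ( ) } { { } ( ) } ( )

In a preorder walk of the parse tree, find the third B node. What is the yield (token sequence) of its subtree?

[B [Q { [B [Q ( )]] }] [B [Q { [B [Q { }] [B [Q ( )]]] }] [B [Q ( )]]]]

{ { } ( ) } ( )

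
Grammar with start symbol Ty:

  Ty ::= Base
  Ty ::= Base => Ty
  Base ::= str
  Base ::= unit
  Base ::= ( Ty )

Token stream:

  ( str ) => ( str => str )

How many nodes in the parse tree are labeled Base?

[Ty [Base ( [Ty [Base str]] )] => [Ty [Base ( [Ty [Base str] => [Ty [Base str]]] )]]]

5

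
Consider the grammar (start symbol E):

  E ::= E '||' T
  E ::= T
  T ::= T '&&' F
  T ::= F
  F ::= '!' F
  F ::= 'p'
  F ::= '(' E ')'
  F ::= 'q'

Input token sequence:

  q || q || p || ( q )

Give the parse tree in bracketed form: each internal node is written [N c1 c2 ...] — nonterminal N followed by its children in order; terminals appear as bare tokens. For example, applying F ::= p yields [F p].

[E [E [E [E [T [F q]]] || [T [F q]]] || [T [F p]]] || [T [F ( [E [T [F q]]] )]]]

E
E || T
E || T || T
E || T || T || T
T || T || T || T
F || T || T || T
q || T || T || T
q || F || T || T
q || q || T || T
q || q || F || T
q || q || p || T
q || q || p || F
q || q || p || ( E )
q || q || p || ( T )
q || q || p || ( F )
q || q || p || ( q )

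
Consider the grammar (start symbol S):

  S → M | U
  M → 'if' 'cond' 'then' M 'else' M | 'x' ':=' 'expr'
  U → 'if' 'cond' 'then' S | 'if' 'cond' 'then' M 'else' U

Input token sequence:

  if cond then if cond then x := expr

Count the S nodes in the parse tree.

[S [U if cond then [S [U if cond then [S [M x := expr]]]]]]

3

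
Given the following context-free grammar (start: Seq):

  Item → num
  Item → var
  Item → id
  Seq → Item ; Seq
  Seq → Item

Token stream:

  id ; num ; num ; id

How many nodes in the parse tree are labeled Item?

[Seq [Item id] ; [Seq [Item num] ; [Seq [Item num] ; [Seq [Item id]]]]]

4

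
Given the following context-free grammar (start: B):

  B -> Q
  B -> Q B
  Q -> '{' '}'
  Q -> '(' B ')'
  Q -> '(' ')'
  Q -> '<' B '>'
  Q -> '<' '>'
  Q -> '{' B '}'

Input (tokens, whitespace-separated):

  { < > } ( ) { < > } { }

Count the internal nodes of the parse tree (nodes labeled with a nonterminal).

[B [Q { [B [Q < >]] }] [B [Q ( )] [B [Q { [B [Q < >]] }] [B [Q { }]]]]]

12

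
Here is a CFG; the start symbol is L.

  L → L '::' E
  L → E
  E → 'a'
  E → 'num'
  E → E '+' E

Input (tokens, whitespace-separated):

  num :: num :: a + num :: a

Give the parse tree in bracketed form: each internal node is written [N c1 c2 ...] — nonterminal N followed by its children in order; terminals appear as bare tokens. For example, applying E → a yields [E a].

L
L :: E
L :: E :: E
L :: E :: E :: E
E :: E :: E :: E
num :: E :: E :: E
num :: num :: E :: E
num :: num :: E + E :: E
num :: num :: a + E :: E
num :: num :: a + num :: E
num :: num :: a + num :: a

[L [L [L [L [E num]] :: [E num]] :: [E [E a] + [E num]]] :: [E a]]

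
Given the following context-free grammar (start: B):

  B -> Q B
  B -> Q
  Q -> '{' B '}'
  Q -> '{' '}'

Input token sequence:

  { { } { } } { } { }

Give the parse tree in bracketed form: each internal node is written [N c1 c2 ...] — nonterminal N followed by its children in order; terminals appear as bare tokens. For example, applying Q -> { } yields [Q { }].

[B [Q { [B [Q { }] [B [Q { }]]] }] [B [Q { }] [B [Q { }]]]]

B
Q B
{ B } B
{ Q B } B
{ { } B } B
{ { } Q } B
{ { } { } } B
{ { } { } } Q B
{ { } { } } { } B
{ { } { } } { } Q
{ { } { } } { } { }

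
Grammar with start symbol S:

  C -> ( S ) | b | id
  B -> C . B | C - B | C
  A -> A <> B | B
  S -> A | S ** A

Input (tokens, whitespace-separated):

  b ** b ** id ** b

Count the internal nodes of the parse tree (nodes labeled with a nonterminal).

16

[S [S [S [S [A [B [C b]]]] ** [A [B [C b]]]] ** [A [B [C id]]]] ** [A [B [C b]]]]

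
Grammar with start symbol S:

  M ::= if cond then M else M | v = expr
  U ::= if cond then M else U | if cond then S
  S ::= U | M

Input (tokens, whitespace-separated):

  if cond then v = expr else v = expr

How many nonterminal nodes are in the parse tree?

[S [M if cond then [M v = expr] else [M v = expr]]]

4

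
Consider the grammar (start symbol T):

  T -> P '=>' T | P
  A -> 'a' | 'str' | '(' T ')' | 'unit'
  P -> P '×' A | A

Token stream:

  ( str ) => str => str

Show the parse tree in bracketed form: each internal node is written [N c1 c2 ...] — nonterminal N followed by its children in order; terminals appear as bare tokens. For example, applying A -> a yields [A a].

[T [P [A ( [T [P [A str]]] )]] => [T [P [A str]] => [T [P [A str]]]]]

T
P => T
A => T
( T ) => T
( P ) => T
( A ) => T
( str ) => T
( str ) => P => T
( str ) => A => T
( str ) => str => T
( str ) => str => P
( str ) => str => A
( str ) => str => str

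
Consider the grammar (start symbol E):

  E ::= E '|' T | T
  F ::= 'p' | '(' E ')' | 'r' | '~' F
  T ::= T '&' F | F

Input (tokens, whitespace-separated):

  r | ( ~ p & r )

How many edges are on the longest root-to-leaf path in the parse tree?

8

[E [E [T [F r]]] | [T [F ( [E [T [T [F ~ [F p]]] & [F r]]] )]]]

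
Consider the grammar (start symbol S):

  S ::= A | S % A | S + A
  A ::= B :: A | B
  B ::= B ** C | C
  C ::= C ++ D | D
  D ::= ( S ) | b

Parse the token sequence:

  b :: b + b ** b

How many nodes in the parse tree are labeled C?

[S [S [A [B [C [D b]]] :: [A [B [C [D b]]]]]] + [A [B [B [C [D b]]] ** [C [D b]]]]]

4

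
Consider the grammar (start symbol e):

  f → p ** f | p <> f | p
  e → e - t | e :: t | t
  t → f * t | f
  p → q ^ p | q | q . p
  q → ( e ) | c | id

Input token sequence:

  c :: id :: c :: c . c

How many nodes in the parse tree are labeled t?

4

[e [e [e [e [t [f [p [q c]]]]] :: [t [f [p [q id]]]]] :: [t [f [p [q c]]]]] :: [t [f [p [q c] . [p [q c]]]]]]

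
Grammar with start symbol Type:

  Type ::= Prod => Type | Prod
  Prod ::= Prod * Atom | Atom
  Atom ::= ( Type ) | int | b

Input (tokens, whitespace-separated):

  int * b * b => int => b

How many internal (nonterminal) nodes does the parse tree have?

[Type [Prod [Prod [Prod [Atom int]] * [Atom b]] * [Atom b]] => [Type [Prod [Atom int]] => [Type [Prod [Atom b]]]]]

13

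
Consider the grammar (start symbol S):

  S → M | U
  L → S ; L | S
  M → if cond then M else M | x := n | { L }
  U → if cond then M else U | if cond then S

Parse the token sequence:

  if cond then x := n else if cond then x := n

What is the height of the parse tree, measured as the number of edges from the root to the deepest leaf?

5

[S [U if cond then [M x := n] else [U if cond then [S [M x := n]]]]]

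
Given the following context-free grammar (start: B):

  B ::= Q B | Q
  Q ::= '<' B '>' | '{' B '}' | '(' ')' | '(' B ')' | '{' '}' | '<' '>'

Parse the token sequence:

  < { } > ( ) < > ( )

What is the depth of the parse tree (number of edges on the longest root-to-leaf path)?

[B [Q < [B [Q { }]] >] [B [Q ( )] [B [Q < >] [B [Q ( )]]]]]

5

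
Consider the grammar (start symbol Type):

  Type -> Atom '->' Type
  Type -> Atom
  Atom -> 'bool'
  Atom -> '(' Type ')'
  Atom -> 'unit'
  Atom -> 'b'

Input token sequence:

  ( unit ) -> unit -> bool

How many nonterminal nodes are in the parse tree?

8

[Type [Atom ( [Type [Atom unit]] )] -> [Type [Atom unit] -> [Type [Atom bool]]]]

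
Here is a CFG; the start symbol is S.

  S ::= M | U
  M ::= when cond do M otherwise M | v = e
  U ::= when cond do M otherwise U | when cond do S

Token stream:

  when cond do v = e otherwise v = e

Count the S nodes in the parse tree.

1

[S [M when cond do [M v = e] otherwise [M v = e]]]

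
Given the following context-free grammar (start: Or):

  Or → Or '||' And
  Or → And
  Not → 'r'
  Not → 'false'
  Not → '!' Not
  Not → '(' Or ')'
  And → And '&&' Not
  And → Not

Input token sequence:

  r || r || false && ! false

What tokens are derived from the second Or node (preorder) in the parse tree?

r || r

[Or [Or [Or [And [Not r]]] || [And [Not r]]] || [And [And [Not false]] && [Not ! [Not false]]]]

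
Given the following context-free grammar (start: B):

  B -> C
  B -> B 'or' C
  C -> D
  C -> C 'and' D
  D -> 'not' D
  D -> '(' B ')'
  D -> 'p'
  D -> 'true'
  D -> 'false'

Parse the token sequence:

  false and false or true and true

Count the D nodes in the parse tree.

4

[B [B [C [C [D false]] and [D false]]] or [C [C [D true]] and [D true]]]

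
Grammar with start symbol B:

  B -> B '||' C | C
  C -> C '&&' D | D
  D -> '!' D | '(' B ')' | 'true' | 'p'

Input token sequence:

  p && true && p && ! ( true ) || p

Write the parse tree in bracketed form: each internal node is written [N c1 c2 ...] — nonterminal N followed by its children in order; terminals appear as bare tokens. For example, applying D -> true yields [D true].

[B [B [C [C [C [C [D p]] && [D true]] && [D p]] && [D ! [D ( [B [C [D true]]] )]]]] || [C [D p]]]

B
B || C
C || C
C && D || C
C && D && D || C
C && D && D && D || C
D && D && D && D || C
p && D && D && D || C
p && true && D && D || C
p && true && p && D || C
p && true && p && ! D || C
p && true && p && ! ( B ) || C
p && true && p && ! ( C ) || C
p && true && p && ! ( D ) || C
p && true && p && ! ( true ) || C
p && true && p && ! ( true ) || D
p && true && p && ! ( true ) || p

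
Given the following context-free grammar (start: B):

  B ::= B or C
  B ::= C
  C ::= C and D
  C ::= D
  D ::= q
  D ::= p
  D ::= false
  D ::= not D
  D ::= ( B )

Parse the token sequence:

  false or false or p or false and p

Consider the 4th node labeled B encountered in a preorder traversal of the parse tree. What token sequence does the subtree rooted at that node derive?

[B [B [B [B [C [D false]]] or [C [D false]]] or [C [D p]]] or [C [C [D false]] and [D p]]]

false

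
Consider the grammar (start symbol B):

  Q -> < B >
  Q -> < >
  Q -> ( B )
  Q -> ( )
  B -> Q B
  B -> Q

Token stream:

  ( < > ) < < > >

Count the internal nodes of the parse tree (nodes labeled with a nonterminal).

8

[B [Q ( [B [Q < >]] )] [B [Q < [B [Q < >]] >]]]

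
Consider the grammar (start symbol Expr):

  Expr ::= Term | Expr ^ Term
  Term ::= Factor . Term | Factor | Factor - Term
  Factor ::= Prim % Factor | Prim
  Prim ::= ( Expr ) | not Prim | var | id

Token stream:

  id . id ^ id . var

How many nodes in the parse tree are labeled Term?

4

[Expr [Expr [Term [Factor [Prim id]] . [Term [Factor [Prim id]]]]] ^ [Term [Factor [Prim id]] . [Term [Factor [Prim var]]]]]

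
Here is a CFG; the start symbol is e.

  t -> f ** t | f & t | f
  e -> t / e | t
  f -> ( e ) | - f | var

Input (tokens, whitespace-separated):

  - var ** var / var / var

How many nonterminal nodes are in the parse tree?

12

[e [t [f - [f var]] ** [t [f var]]] / [e [t [f var]] / [e [t [f var]]]]]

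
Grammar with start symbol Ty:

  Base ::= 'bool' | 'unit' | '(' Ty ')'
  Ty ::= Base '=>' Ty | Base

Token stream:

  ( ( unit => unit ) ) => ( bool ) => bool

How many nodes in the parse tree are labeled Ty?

7

[Ty [Base ( [Ty [Base ( [Ty [Base unit] => [Ty [Base unit]]] )]] )] => [Ty [Base ( [Ty [Base bool]] )] => [Ty [Base bool]]]]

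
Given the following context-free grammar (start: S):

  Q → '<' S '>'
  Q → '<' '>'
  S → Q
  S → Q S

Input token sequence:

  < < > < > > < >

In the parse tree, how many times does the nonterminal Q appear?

[S [Q < [S [Q < >] [S [Q < >]]] >] [S [Q < >]]]

4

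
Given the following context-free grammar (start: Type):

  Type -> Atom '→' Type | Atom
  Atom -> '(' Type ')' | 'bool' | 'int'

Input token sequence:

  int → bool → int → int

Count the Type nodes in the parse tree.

4

[Type [Atom int] → [Type [Atom bool] → [Type [Atom int] → [Type [Atom int]]]]]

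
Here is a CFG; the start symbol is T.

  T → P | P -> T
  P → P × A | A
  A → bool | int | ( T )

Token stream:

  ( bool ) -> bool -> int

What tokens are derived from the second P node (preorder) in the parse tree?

[T [P [A ( [T [P [A bool]]] )]] -> [T [P [A bool]] -> [T [P [A int]]]]]

bool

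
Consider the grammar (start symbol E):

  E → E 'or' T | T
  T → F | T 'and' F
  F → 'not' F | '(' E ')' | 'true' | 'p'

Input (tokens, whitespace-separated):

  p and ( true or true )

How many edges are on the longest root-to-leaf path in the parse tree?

[E [T [T [F p]] and [F ( [E [E [T [F true]]] or [T [F true]]] )]]]

7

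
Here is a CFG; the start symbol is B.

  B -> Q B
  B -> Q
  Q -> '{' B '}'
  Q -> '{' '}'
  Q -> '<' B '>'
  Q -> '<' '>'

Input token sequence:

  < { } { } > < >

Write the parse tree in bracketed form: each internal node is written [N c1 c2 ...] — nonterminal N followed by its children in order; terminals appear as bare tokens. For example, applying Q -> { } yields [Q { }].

B
Q B
< B > B
< Q B > B
< { } B > B
< { } Q > B
< { } { } > B
< { } { } > Q
< { } { } > < >

[B [Q < [B [Q { }] [B [Q { }]]] >] [B [Q < >]]]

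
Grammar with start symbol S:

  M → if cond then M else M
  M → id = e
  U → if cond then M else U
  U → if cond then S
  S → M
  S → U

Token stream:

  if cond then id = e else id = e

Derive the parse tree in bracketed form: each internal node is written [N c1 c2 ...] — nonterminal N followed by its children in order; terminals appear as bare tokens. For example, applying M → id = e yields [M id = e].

[S [M if cond then [M id = e] else [M id = e]]]

S
M
if cond then M else M
if cond then id = e else M
if cond then id = e else id = e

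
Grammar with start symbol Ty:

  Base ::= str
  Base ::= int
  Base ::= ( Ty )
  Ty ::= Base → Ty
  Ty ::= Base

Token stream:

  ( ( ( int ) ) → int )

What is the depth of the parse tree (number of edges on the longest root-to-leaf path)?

[Ty [Base ( [Ty [Base ( [Ty [Base ( [Ty [Base int]] )]] )] → [Ty [Base int]]] )]]

8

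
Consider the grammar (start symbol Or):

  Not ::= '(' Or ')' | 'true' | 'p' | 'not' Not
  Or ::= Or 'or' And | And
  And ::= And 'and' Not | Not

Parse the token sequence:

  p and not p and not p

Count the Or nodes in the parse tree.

[Or [And [And [And [Not p]] and [Not not [Not p]]] and [Not not [Not p]]]]

1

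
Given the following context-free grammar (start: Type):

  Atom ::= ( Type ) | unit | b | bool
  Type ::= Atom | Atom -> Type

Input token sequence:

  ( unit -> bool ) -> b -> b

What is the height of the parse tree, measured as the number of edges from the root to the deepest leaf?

[Type [Atom ( [Type [Atom unit] -> [Type [Atom bool]]] )] -> [Type [Atom b] -> [Type [Atom b]]]]

5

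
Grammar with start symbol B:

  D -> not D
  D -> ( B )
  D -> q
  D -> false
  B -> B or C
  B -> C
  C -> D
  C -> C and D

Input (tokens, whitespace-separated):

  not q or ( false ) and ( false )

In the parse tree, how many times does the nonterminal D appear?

[B [B [C [D not [D q]]]] or [C [C [D ( [B [C [D false]]] )]] and [D ( [B [C [D false]]] )]]]

6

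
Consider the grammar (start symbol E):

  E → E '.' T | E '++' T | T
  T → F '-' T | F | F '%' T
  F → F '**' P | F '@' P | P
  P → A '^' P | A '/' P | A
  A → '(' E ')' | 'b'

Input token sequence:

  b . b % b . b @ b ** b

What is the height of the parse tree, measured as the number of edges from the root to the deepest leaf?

7

[E [E [E [T [F [P [A b]]]]] . [T [F [P [A b]]] % [T [F [P [A b]]]]]] . [T [F [F [F [P [A b]]] @ [P [A b]]] ** [P [A b]]]]]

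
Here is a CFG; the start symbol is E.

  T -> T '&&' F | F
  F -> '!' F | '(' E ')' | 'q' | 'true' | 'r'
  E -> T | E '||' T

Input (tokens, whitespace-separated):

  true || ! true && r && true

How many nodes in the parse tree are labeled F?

5

[E [E [T [F true]]] || [T [T [T [F ! [F true]]] && [F r]] && [F true]]]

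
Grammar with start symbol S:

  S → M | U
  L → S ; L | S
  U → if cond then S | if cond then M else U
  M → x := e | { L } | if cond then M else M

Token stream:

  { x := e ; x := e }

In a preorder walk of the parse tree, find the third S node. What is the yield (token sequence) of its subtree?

[S [M { [L [S [M x := e]] ; [L [S [M x := e]]]] }]]

x := e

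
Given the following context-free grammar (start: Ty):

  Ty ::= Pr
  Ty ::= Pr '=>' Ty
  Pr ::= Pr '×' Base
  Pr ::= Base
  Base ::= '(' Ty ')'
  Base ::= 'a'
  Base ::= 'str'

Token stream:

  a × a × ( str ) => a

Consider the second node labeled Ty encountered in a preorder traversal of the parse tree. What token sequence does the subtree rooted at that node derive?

str

[Ty [Pr [Pr [Pr [Base a]] × [Base a]] × [Base ( [Ty [Pr [Base str]]] )]] => [Ty [Pr [Base a]]]]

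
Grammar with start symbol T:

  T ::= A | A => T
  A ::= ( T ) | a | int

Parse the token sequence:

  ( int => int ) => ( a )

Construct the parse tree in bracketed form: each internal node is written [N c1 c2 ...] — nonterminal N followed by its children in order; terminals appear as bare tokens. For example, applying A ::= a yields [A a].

T
A => T
( T ) => T
( A => T ) => T
( int => T ) => T
( int => A ) => T
( int => int ) => T
( int => int ) => A
( int => int ) => ( T )
( int => int ) => ( A )
( int => int ) => ( a )

[T [A ( [T [A int] => [T [A int]]] )] => [T [A ( [T [A a]] )]]]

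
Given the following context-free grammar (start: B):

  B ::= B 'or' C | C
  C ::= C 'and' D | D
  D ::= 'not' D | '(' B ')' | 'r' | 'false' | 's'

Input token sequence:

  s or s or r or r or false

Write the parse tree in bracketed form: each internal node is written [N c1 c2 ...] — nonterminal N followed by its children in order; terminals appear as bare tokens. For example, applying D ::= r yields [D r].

[B [B [B [B [B [C [D s]]] or [C [D s]]] or [C [D r]]] or [C [D r]]] or [C [D false]]]

B
B or C
B or C or C
B or C or C or C
B or C or C or C or C
C or C or C or C or C
D or C or C or C or C
s or C or C or C or C
s or D or C or C or C
s or s or C or C or C
s or s or D or C or C
s or s or r or C or C
s or s or r or D or C
s or s or r or r or C
s or s or r or r or D
s or s or r or r or false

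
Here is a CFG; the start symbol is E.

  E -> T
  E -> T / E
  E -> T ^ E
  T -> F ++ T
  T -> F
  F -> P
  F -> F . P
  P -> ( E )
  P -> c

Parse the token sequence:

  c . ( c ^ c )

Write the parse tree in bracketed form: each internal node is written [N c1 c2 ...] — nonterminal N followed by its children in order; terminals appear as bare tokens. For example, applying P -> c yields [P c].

E
T
F
F . P
P . P
c . P
c . ( E )
c . ( T ^ E )
c . ( F ^ E )
c . ( P ^ E )
c . ( c ^ E )
c . ( c ^ T )
c . ( c ^ F )
c . ( c ^ P )
c . ( c ^ c )

[E [T [F [F [P c]] . [P ( [E [T [F [P c]]] ^ [E [T [F [P c]]]]] )]]]]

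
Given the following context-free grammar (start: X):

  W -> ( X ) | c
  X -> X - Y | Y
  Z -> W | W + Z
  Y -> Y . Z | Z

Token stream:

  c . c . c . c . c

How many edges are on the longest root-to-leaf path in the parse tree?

[X [Y [Y [Y [Y [Y [Z [W c]]] . [Z [W c]]] . [Z [W c]]] . [Z [W c]]] . [Z [W c]]]]

8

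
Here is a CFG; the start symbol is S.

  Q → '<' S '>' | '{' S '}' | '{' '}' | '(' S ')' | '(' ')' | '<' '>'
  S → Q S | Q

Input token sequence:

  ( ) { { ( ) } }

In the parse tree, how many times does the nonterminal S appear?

4

[S [Q ( )] [S [Q { [S [Q { [S [Q ( )]] }]] }]]]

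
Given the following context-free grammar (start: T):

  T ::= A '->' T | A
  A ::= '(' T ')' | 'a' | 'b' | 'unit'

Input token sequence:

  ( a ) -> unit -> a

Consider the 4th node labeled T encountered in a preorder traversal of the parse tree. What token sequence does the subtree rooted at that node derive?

[T [A ( [T [A a]] )] -> [T [A unit] -> [T [A a]]]]

a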